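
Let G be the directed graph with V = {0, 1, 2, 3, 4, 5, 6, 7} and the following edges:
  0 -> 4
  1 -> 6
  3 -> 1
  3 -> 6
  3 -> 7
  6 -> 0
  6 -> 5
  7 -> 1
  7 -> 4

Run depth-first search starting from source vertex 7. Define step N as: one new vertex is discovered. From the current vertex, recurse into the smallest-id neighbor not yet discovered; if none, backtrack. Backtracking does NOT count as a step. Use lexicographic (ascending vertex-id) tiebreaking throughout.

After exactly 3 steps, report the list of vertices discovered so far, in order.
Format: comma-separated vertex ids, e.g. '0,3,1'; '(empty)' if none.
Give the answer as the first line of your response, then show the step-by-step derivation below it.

7,1,6

step 1: discover 7; path=7; order=7
step 2: discover 1; path=7>1; order=7,1
step 3: discover 6; path=7>1>6; order=7,1,6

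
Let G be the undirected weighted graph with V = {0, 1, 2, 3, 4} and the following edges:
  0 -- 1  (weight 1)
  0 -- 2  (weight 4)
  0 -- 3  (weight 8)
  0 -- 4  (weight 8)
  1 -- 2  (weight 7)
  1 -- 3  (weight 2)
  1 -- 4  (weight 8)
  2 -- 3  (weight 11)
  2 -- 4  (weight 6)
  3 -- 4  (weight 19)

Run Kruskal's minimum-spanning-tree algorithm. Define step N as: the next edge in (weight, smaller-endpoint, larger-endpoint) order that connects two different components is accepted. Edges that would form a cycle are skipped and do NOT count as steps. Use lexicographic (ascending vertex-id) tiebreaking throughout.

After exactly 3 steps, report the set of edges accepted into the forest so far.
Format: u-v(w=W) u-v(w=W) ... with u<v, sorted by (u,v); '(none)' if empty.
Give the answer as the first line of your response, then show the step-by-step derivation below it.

0-1(w=1) 0-2(w=4) 1-3(w=2)

step 1: add edge 0-1 (w=1); MST = {0-1(w=1)}
step 2: add edge 1-3 (w=2); MST = {0-1(w=1) 1-3(w=2)}
step 3: add edge 0-2 (w=4); MST = {0-1(w=1) 0-2(w=4) 1-3(w=2)}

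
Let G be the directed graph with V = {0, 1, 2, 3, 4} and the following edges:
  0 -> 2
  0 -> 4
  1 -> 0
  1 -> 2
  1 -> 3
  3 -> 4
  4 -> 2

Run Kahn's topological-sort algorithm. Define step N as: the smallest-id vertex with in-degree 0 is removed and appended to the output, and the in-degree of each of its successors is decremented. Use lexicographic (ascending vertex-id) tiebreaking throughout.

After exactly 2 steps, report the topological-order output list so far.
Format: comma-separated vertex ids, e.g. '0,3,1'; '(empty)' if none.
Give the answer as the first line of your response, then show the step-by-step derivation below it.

1,0

step 1: output 1; order=[1]; indeg=(0,0,2,0,2)
step 2: output 0; order=[1,0]; indeg=(0,0,1,0,1)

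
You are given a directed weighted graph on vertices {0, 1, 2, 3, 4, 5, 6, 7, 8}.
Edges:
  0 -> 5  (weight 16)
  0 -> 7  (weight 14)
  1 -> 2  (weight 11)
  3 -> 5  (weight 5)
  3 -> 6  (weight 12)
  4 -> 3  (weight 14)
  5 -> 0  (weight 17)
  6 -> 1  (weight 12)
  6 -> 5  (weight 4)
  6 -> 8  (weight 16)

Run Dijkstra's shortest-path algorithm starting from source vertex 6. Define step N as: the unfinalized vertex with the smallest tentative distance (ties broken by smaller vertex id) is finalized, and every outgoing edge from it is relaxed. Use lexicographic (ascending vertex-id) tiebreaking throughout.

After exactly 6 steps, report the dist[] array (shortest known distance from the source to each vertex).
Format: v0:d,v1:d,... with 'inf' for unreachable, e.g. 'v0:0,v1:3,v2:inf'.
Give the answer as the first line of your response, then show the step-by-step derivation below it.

v0:21,v1:12,v2:23,v3:inf,v4:inf,v5:4,v6:0,v7:35,v8:16

step 1: dist = v0:inf,v1:12,v2:inf,v3:inf,v4:inf,v5:4,v6:0,v7:inf,v8:16
step 2: dist = v0:21,v1:12,v2:inf,v3:inf,v4:inf,v5:4,v6:0,v7:inf,v8:16
step 3: dist = v0:21,v1:12,v2:23,v3:inf,v4:inf,v5:4,v6:0,v7:inf,v8:16
step 4: dist = v0:21,v1:12,v2:23,v3:inf,v4:inf,v5:4,v6:0,v7:inf,v8:16
step 5: dist = v0:21,v1:12,v2:23,v3:inf,v4:inf,v5:4,v6:0,v7:35,v8:16
step 6: dist = v0:21,v1:12,v2:23,v3:inf,v4:inf,v5:4,v6:0,v7:35,v8:16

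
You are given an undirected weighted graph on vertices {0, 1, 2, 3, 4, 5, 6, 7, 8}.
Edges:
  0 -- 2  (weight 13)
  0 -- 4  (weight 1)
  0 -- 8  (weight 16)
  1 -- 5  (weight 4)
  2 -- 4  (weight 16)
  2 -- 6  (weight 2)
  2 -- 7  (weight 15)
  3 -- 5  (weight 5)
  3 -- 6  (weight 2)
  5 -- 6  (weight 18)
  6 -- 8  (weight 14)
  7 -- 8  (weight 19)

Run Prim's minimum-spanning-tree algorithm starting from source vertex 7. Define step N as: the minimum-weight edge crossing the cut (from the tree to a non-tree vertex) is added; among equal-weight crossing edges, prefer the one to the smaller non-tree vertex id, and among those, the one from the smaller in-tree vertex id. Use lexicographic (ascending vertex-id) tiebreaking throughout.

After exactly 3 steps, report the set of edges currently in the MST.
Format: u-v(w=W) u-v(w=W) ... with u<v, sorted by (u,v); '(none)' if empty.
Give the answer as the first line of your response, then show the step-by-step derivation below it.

2-6(w=2) 2-7(w=15) 3-6(w=2)

step 1: add edge 2-7 (w=15); MST = {2-7(w=15)}
step 2: add edge 2-6 (w=2); MST = {2-6(w=2) 2-7(w=15)}
step 3: add edge 3-6 (w=2); MST = {2-6(w=2) 2-7(w=15) 3-6(w=2)}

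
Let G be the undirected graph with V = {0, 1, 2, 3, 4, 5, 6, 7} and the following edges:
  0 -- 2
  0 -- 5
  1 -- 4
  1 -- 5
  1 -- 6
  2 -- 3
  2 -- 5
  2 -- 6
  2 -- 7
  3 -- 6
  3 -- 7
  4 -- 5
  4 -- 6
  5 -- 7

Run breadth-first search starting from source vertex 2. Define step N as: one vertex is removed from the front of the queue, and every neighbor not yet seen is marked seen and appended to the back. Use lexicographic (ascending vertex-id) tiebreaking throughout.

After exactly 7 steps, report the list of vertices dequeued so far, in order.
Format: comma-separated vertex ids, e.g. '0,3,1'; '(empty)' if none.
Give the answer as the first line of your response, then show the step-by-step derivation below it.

2,0,3,5,6,7,1

step 1: dequeue 2; queue=[0,3,5,6,7]; order=2
step 2: dequeue 0; queue=[3,5,6,7]; order=2,0
step 3: dequeue 3; queue=[5,6,7]; order=2,0,3
step 4: dequeue 5; queue=[6,7,1,4]; order=2,0,3,5
step 5: dequeue 6; queue=[7,1,4]; order=2,0,3,5,6
step 6: dequeue 7; queue=[1,4]; order=2,0,3,5,6,7
step 7: dequeue 1; queue=[4]; order=2,0,3,5,6,7,1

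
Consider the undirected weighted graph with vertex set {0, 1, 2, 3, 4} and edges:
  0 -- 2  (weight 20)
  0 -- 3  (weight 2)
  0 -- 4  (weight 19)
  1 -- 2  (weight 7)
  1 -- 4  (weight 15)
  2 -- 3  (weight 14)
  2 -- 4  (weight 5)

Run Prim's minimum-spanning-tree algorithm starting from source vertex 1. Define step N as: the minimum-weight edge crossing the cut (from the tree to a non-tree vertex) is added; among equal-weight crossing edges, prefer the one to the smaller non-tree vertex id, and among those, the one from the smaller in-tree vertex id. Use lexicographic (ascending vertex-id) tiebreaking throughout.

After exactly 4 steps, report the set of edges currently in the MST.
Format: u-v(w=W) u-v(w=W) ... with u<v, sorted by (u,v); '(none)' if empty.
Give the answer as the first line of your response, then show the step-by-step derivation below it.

0-3(w=2) 1-2(w=7) 2-3(w=14) 2-4(w=5)

step 1: add edge 1-2 (w=7); MST = {1-2(w=7)}
step 2: add edge 2-4 (w=5); MST = {1-2(w=7) 2-4(w=5)}
step 3: add edge 2-3 (w=14); MST = {1-2(w=7) 2-3(w=14) 2-4(w=5)}
step 4: add edge 0-3 (w=2); MST = {0-3(w=2) 1-2(w=7) 2-3(w=14) 2-4(w=5)}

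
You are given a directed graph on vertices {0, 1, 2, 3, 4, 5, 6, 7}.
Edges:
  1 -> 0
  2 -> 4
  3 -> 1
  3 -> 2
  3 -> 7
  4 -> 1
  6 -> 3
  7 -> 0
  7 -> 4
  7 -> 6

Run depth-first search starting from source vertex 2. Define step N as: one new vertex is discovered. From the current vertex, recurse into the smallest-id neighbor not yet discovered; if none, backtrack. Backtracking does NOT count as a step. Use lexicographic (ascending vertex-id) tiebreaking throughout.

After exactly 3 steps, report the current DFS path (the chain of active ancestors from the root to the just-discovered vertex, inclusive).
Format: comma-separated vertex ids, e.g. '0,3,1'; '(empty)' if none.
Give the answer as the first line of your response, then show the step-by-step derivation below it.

2,4,1

step 1: discover 2; path=2; order=2
step 2: discover 4; path=2>4; order=2,4
step 3: discover 1; path=2>4>1; order=2,4,1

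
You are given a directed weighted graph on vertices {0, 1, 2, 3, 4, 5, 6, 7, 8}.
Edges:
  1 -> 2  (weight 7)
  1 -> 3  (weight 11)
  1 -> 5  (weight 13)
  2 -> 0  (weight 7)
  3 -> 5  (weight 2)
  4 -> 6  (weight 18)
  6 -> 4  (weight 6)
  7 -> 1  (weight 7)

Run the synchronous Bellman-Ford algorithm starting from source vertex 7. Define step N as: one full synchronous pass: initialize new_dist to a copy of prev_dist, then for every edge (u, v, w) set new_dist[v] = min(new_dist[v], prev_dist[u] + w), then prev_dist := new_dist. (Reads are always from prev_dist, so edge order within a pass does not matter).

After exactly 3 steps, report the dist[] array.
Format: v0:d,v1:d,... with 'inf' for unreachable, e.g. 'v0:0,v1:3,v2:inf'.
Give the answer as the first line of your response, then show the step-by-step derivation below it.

v0:21,v1:7,v2:14,v3:18,v4:inf,v5:20,v6:inf,v7:0,v8:inf

step 1: dist = v0:inf,v1:7,v2:inf,v3:inf,v4:inf,v5:inf,v6:inf,v7:0,v8:inf
step 2: dist = v0:inf,v1:7,v2:14,v3:18,v4:inf,v5:20,v6:inf,v7:0,v8:inf
step 3: dist = v0:21,v1:7,v2:14,v3:18,v4:inf,v5:20,v6:inf,v7:0,v8:inf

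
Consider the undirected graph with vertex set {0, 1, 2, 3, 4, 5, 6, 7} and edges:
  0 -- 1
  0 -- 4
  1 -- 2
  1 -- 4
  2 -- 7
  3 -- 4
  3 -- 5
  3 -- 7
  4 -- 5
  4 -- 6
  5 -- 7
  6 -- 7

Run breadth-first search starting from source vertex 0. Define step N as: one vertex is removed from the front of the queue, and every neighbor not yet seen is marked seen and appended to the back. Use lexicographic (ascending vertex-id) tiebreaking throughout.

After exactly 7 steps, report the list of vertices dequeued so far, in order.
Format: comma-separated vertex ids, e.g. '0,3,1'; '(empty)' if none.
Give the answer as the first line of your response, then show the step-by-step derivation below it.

0,1,4,2,3,5,6

step 1: dequeue 0; queue=[1,4]; order=0
step 2: dequeue 1; queue=[4,2]; order=0,1
step 3: dequeue 4; queue=[2,3,5,6]; order=0,1,4
step 4: dequeue 2; queue=[3,5,6,7]; order=0,1,4,2
step 5: dequeue 3; queue=[5,6,7]; order=0,1,4,2,3
step 6: dequeue 5; queue=[6,7]; order=0,1,4,2,3,5
step 7: dequeue 6; queue=[7]; order=0,1,4,2,3,5,6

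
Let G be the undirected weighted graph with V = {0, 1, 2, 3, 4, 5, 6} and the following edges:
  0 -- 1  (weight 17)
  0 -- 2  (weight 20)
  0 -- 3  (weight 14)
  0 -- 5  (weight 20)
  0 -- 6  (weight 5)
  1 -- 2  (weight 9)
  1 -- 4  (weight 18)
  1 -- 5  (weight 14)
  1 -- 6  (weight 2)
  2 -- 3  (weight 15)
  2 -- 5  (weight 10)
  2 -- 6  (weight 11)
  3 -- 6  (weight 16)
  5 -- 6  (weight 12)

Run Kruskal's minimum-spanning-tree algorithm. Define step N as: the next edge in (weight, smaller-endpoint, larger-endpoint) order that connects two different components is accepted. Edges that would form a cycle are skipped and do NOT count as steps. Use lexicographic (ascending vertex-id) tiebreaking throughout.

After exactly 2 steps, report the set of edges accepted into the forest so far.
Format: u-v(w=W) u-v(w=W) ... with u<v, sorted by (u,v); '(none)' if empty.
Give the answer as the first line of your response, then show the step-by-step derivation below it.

0-6(w=5) 1-6(w=2)

step 1: add edge 1-6 (w=2); MST = {1-6(w=2)}
step 2: add edge 0-6 (w=5); MST = {0-6(w=5) 1-6(w=2)}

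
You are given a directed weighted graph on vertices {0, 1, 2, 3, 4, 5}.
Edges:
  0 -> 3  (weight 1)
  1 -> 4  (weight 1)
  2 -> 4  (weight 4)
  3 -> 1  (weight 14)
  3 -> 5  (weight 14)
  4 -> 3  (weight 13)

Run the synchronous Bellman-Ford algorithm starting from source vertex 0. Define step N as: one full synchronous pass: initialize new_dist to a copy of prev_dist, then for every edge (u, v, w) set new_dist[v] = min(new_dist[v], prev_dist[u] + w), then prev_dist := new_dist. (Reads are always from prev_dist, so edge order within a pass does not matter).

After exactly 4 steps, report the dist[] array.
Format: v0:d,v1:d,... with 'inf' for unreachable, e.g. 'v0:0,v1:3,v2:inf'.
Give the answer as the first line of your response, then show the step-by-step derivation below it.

v0:0,v1:15,v2:inf,v3:1,v4:16,v5:15

step 1: dist = v0:0,v1:inf,v2:inf,v3:1,v4:inf,v5:inf
step 2: dist = v0:0,v1:15,v2:inf,v3:1,v4:inf,v5:15
step 3: dist = v0:0,v1:15,v2:inf,v3:1,v4:16,v5:15
step 4: dist = v0:0,v1:15,v2:inf,v3:1,v4:16,v5:15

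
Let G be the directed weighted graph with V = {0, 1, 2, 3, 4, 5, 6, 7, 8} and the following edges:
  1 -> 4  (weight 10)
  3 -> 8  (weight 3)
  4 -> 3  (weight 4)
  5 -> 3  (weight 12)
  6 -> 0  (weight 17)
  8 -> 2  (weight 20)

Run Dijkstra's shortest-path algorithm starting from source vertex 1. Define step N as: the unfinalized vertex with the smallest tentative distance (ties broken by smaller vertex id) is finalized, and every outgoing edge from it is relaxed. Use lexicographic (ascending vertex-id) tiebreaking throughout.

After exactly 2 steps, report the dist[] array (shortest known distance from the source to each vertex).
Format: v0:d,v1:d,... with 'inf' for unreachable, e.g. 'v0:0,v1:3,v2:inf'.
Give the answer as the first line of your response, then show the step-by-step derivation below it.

v0:inf,v1:0,v2:inf,v3:14,v4:10,v5:inf,v6:inf,v7:inf,v8:inf

step 1: dist = v0:inf,v1:0,v2:inf,v3:inf,v4:10,v5:inf,v6:inf,v7:inf,v8:inf
step 2: dist = v0:inf,v1:0,v2:inf,v3:14,v4:10,v5:inf,v6:inf,v7:inf,v8:inf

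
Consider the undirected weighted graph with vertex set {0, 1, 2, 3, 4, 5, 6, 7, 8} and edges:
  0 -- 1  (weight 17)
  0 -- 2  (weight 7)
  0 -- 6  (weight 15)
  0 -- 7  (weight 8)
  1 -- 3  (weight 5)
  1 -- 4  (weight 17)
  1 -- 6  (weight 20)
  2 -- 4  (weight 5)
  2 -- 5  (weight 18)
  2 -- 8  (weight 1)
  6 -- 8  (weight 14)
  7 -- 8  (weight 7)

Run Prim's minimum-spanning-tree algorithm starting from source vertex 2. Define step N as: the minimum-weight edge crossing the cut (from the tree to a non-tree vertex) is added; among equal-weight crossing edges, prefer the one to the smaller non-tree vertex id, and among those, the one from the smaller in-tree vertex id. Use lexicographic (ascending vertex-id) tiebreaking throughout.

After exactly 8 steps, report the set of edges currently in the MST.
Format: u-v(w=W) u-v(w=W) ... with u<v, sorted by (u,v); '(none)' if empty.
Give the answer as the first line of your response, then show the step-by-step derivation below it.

0-1(w=17) 0-2(w=7) 1-3(w=5) 2-4(w=5) 2-5(w=18) 2-8(w=1) 6-8(w=14) 7-8(w=7)

step 1: add edge 2-8 (w=1); MST = {2-8(w=1)}
step 2: add edge 2-4 (w=5); MST = {2-4(w=5) 2-8(w=1)}
step 3: add edge 0-2 (w=7); MST = {0-2(w=7) 2-4(w=5) 2-8(w=1)}
step 4: add edge 7-8 (w=7); MST = {0-2(w=7) 2-4(w=5) 2-8(w=1) 7-8(w=7)}
step 5: add edge 6-8 (w=14); MST = {0-2(w=7) 2-4(w=5) 2-8(w=1) 6-8(w=14) 7-8(w=7)}
step 6: add edge 0-1 (w=17); MST = {0-1(w=17) 0-2(w=7) 2-4(w=5) 2-8(w=1) 6-8(w=14) 7-8(w=7)}
step 7: add edge 1-3 (w=5); MST = {0-1(w=17) 0-2(w=7) 1-3(w=5) 2-4(w=5) 2-8(w=1) 6-8(w=14) 7-8(w=7)}
step 8: add edge 2-5 (w=18); MST = {0-1(w=17) 0-2(w=7) 1-3(w=5) 2-4(w=5) 2-5(w=18) 2-8(w=1) 6-8(w=14) 7-8(w=7)}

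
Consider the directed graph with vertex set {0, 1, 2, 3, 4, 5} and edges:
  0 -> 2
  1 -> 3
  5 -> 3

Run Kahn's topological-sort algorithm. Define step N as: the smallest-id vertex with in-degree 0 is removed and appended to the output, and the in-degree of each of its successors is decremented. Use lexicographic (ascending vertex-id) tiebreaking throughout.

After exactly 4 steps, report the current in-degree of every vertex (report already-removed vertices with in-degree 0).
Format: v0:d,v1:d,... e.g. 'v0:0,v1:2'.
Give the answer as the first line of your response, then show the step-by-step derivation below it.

v0:0,v1:0,v2:0,v3:1,v4:0,v5:0

step 1: output 0; order=[0]; indeg=(0,0,0,2,0,0)
step 2: output 1; order=[0,1]; indeg=(0,0,0,1,0,0)
step 3: output 2; order=[0,1,2]; indeg=(0,0,0,1,0,0)
step 4: output 4; order=[0,1,2,4]; indeg=(0,0,0,1,0,0)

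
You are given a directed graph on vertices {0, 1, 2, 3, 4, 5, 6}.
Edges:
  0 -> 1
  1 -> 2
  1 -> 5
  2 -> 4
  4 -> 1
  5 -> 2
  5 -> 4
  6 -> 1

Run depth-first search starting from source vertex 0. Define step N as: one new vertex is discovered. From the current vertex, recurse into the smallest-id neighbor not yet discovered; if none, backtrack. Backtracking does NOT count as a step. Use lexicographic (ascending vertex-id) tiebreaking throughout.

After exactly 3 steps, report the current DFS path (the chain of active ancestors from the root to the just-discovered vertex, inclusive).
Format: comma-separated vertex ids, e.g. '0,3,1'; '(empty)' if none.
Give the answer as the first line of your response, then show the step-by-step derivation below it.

0,1,2

step 1: discover 0; path=0; order=0
step 2: discover 1; path=0>1; order=0,1
step 3: discover 2; path=0>1>2; order=0,1,2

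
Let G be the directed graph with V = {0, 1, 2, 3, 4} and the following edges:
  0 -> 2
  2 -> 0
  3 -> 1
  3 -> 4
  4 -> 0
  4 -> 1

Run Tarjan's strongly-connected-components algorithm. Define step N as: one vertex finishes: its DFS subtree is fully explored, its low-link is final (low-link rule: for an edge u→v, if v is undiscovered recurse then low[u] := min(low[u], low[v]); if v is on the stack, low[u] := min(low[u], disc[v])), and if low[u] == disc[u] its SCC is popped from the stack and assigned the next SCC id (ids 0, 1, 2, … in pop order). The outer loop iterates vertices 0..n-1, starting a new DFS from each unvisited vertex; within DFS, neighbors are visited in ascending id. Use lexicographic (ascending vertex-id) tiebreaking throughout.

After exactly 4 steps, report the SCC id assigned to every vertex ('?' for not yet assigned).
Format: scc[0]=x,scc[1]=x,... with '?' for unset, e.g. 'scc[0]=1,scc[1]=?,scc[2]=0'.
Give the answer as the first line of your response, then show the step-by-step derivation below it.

scc[0]=0,scc[1]=1,scc[2]=0,scc[3]=?,scc[4]=2

step 1: low=(low[0]=0,low[1]=?,low[2]=0,low[3]=?,low[4]=?); scc=(scc[0]=?,scc[1]=?,scc[2]=?,scc[3]=?,scc[4]=?)
step 2: low=(low[0]=0,low[1]=?,low[2]=0,low[3]=?,low[4]=?); scc=(scc[0]=0,scc[1]=?,scc[2]=0,scc[3]=?,scc[4]=?)
step 3: low=(low[0]=0,low[1]=2,low[2]=0,low[3]=?,low[4]=?); scc=(scc[0]=0,scc[1]=1,scc[2]=0,scc[3]=?,scc[4]=?)
step 4: low=(low[0]=0,low[1]=2,low[2]=0,low[3]=3,low[4]=4); scc=(scc[0]=0,scc[1]=1,scc[2]=0,scc[3]=?,scc[4]=2)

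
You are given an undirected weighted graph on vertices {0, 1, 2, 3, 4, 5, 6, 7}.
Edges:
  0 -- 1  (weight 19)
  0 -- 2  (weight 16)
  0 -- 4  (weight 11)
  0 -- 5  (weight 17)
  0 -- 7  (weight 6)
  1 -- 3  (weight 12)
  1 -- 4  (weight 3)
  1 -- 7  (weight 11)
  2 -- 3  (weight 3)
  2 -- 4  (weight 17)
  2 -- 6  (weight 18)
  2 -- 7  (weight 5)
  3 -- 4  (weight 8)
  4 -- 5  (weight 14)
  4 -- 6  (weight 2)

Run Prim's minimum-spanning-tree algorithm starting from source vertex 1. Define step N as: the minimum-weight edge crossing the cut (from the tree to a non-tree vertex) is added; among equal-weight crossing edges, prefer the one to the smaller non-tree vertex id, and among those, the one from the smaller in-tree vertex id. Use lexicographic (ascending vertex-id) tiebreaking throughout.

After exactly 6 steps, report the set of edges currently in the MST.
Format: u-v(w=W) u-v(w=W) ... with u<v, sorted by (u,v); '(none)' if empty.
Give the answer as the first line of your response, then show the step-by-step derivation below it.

0-7(w=6) 1-4(w=3) 2-3(w=3) 2-7(w=5) 3-4(w=8) 4-6(w=2)

step 1: add edge 1-4 (w=3); MST = {1-4(w=3)}
step 2: add edge 4-6 (w=2); MST = {1-4(w=3) 4-6(w=2)}
step 3: add edge 3-4 (w=8); MST = {1-4(w=3) 3-4(w=8) 4-6(w=2)}
step 4: add edge 2-3 (w=3); MST = {1-4(w=3) 2-3(w=3) 3-4(w=8) 4-6(w=2)}
step 5: add edge 2-7 (w=5); MST = {1-4(w=3) 2-3(w=3) 2-7(w=5) 3-4(w=8) 4-6(w=2)}
step 6: add edge 0-7 (w=6); MST = {0-7(w=6) 1-4(w=3) 2-3(w=3) 2-7(w=5) 3-4(w=8) 4-6(w=2)}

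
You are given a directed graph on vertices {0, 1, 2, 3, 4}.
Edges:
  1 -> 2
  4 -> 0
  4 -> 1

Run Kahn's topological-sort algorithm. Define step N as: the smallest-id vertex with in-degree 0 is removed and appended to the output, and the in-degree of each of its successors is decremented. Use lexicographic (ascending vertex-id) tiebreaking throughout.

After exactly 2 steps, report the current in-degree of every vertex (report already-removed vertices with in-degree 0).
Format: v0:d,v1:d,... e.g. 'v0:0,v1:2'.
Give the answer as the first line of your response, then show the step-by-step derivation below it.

v0:0,v1:0,v2:1,v3:0,v4:0

step 1: output 3; order=[3]; indeg=(1,1,1,0,0)
step 2: output 4; order=[3,4]; indeg=(0,0,1,0,0)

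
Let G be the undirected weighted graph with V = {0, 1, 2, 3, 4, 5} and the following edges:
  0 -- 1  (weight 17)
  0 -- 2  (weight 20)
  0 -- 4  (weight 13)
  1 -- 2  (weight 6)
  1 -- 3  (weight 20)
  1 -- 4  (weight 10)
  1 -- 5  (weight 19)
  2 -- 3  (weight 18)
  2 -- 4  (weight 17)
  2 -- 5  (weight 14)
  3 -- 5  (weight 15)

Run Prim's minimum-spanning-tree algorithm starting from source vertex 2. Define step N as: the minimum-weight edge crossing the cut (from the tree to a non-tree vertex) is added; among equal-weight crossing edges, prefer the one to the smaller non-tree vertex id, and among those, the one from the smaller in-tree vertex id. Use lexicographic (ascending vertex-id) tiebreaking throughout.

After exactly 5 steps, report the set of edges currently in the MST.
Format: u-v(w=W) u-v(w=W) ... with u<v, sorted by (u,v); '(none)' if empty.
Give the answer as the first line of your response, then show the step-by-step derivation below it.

0-4(w=13) 1-2(w=6) 1-4(w=10) 2-5(w=14) 3-5(w=15)

step 1: add edge 1-2 (w=6); MST = {1-2(w=6)}
step 2: add edge 1-4 (w=10); MST = {1-2(w=6) 1-4(w=10)}
step 3: add edge 0-4 (w=13); MST = {0-4(w=13) 1-2(w=6) 1-4(w=10)}
step 4: add edge 2-5 (w=14); MST = {0-4(w=13) 1-2(w=6) 1-4(w=10) 2-5(w=14)}
step 5: add edge 3-5 (w=15); MST = {0-4(w=13) 1-2(w=6) 1-4(w=10) 2-5(w=14) 3-5(w=15)}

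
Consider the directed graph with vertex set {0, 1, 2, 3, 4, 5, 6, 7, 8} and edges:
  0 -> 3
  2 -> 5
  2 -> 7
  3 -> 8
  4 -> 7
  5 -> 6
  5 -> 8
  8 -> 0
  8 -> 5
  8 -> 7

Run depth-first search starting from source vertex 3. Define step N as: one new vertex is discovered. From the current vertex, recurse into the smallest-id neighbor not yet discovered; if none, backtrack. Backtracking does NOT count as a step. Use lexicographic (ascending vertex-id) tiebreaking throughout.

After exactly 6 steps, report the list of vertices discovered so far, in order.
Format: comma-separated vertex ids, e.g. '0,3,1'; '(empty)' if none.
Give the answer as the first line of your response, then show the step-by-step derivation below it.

3,8,0,5,6,7

step 1: discover 3; path=3; order=3
step 2: discover 8; path=3>8; order=3,8
step 3: discover 0; path=3>8>0; order=3,8,0
step 4: discover 5; path=3>8>5; order=3,8,0,5
step 5: discover 6; path=3>8>5>6; order=3,8,0,5,6
step 6: discover 7; path=3>8>7; order=3,8,0,5,6,7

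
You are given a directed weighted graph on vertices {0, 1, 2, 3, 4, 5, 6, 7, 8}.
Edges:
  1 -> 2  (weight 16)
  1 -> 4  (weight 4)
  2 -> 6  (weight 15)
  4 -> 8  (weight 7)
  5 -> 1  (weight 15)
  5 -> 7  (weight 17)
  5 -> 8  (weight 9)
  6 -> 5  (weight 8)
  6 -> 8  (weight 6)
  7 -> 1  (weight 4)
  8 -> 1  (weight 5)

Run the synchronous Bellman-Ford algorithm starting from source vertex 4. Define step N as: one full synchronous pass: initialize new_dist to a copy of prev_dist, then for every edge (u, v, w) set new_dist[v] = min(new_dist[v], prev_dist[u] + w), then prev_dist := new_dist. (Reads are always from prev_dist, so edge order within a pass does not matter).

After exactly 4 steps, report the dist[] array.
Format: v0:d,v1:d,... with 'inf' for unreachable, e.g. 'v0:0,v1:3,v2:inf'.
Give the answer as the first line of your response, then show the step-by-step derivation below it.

v0:inf,v1:12,v2:28,v3:inf,v4:0,v5:inf,v6:43,v7:inf,v8:7

step 1: dist = v0:inf,v1:inf,v2:inf,v3:inf,v4:0,v5:inf,v6:inf,v7:inf,v8:7
step 2: dist = v0:inf,v1:12,v2:inf,v3:inf,v4:0,v5:inf,v6:inf,v7:inf,v8:7
step 3: dist = v0:inf,v1:12,v2:28,v3:inf,v4:0,v5:inf,v6:inf,v7:inf,v8:7
step 4: dist = v0:inf,v1:12,v2:28,v3:inf,v4:0,v5:inf,v6:43,v7:inf,v8:7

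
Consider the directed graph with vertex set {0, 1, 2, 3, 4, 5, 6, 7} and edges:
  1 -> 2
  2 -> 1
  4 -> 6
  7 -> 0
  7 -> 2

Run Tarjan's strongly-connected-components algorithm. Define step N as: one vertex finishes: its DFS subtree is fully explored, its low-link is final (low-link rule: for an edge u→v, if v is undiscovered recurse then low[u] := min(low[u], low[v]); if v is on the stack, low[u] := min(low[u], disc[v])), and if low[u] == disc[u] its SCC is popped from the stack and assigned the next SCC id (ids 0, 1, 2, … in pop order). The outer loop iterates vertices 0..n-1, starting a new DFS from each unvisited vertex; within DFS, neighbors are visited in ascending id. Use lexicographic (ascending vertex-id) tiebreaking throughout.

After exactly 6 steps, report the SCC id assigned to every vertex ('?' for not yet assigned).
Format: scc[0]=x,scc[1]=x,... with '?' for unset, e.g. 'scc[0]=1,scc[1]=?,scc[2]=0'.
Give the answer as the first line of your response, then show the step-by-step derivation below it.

scc[0]=0,scc[1]=1,scc[2]=1,scc[3]=2,scc[4]=4,scc[5]=?,scc[6]=3,scc[7]=?

step 1: low=(low[0]=0,low[1]=?,low[2]=?,low[3]=?,low[4]=?,low[5]=?,low[6]=?,low[7]=?); scc=(scc[0]=0,scc[1]=?,scc[2]=?,scc[3]=?,scc[4]=?,scc[5]=?,scc[6]=?,scc[7]=?)
step 2: low=(low[0]=0,low[1]=1,low[2]=1,low[3]=?,low[4]=?,low[5]=?,low[6]=?,low[7]=?); scc=(scc[0]=0,scc[1]=?,scc[2]=?,scc[3]=?,scc[4]=?,scc[5]=?,scc[6]=?,scc[7]=?)
step 3: low=(low[0]=0,low[1]=1,low[2]=1,low[3]=?,low[4]=?,low[5]=?,low[6]=?,low[7]=?); scc=(scc[0]=0,scc[1]=1,scc[2]=1,scc[3]=?,scc[4]=?,scc[5]=?,scc[6]=?,scc[7]=?)
step 4: low=(low[0]=0,low[1]=1,low[2]=1,low[3]=3,low[4]=?,low[5]=?,low[6]=?,low[7]=?); scc=(scc[0]=0,scc[1]=1,scc[2]=1,scc[3]=2,scc[4]=?,scc[5]=?,scc[6]=?,scc[7]=?)
step 5: low=(low[0]=0,low[1]=1,low[2]=1,low[3]=3,low[4]=4,low[5]=?,low[6]=5,low[7]=?); scc=(scc[0]=0,scc[1]=1,scc[2]=1,scc[3]=2,scc[4]=?,scc[5]=?,scc[6]=3,scc[7]=?)
step 6: low=(low[0]=0,low[1]=1,low[2]=1,low[3]=3,low[4]=4,low[5]=?,low[6]=5,low[7]=?); scc=(scc[0]=0,scc[1]=1,scc[2]=1,scc[3]=2,scc[4]=4,scc[5]=?,scc[6]=3,scc[7]=?)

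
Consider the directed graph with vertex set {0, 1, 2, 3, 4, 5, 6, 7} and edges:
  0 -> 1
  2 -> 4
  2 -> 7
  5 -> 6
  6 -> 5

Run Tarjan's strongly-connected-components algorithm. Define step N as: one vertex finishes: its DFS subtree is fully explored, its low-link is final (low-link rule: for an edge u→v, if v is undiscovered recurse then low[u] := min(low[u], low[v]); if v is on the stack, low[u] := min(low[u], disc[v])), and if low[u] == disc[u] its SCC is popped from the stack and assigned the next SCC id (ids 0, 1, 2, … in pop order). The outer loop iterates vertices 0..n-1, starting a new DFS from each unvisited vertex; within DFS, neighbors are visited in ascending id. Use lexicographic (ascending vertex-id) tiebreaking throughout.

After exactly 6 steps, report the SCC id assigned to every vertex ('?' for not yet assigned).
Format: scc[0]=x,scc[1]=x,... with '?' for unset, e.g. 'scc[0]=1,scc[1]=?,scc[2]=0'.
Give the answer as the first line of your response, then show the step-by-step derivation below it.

scc[0]=1,scc[1]=0,scc[2]=4,scc[3]=5,scc[4]=2,scc[5]=?,scc[6]=?,scc[7]=3

step 1: low=(low[0]=0,low[1]=1,low[2]=?,low[3]=?,low[4]=?,low[5]=?,low[6]=?,low[7]=?); scc=(scc[0]=?,scc[1]=0,scc[2]=?,scc[3]=?,scc[4]=?,scc[5]=?,scc[6]=?,scc[7]=?)
step 2: low=(low[0]=0,low[1]=1,low[2]=?,low[3]=?,low[4]=?,low[5]=?,low[6]=?,low[7]=?); scc=(scc[0]=1,scc[1]=0,scc[2]=?,scc[3]=?,scc[4]=?,scc[5]=?,scc[6]=?,scc[7]=?)
step 3: low=(low[0]=0,low[1]=1,low[2]=2,low[3]=?,low[4]=3,low[5]=?,low[6]=?,low[7]=?); scc=(scc[0]=1,scc[1]=0,scc[2]=?,scc[3]=?,scc[4]=2,scc[5]=?,scc[6]=?,scc[7]=?)
step 4: low=(low[0]=0,low[1]=1,low[2]=2,low[3]=?,low[4]=3,low[5]=?,low[6]=?,low[7]=4); scc=(scc[0]=1,scc[1]=0,scc[2]=?,scc[3]=?,scc[4]=2,scc[5]=?,scc[6]=?,scc[7]=3)
step 5: low=(low[0]=0,low[1]=1,low[2]=2,low[3]=?,low[4]=3,low[5]=?,low[6]=?,low[7]=4); scc=(scc[0]=1,scc[1]=0,scc[2]=4,scc[3]=?,scc[4]=2,scc[5]=?,scc[6]=?,scc[7]=3)
step 6: low=(low[0]=0,low[1]=1,low[2]=2,low[3]=5,low[4]=3,low[5]=?,low[6]=?,low[7]=4); scc=(scc[0]=1,scc[1]=0,scc[2]=4,scc[3]=5,scc[4]=2,scc[5]=?,scc[6]=?,scc[7]=3)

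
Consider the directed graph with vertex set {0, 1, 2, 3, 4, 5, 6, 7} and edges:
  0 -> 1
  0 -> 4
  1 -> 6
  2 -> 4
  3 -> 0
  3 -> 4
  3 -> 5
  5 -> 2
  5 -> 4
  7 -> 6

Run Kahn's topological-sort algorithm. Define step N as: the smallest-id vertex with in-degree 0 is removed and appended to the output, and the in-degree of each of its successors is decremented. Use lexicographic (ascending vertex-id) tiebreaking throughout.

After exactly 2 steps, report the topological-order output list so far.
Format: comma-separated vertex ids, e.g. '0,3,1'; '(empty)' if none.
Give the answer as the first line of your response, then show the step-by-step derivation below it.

3,0

step 1: output 3; order=[3]; indeg=(0,1,1,0,3,0,2,0)
step 2: output 0; order=[3,0]; indeg=(0,0,1,0,2,0,2,0)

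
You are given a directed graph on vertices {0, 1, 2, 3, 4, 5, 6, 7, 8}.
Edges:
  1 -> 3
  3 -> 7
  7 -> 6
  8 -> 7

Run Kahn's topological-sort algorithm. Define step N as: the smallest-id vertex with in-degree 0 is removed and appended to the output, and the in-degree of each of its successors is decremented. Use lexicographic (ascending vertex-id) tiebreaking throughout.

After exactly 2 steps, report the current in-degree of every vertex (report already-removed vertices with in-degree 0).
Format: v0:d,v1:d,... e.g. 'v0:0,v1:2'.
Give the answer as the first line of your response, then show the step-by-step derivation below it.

v0:0,v1:0,v2:0,v3:0,v4:0,v5:0,v6:1,v7:2,v8:0

step 1: output 0; order=[0]; indeg=(0,0,0,1,0,0,1,2,0)
step 2: output 1; order=[0,1]; indeg=(0,0,0,0,0,0,1,2,0)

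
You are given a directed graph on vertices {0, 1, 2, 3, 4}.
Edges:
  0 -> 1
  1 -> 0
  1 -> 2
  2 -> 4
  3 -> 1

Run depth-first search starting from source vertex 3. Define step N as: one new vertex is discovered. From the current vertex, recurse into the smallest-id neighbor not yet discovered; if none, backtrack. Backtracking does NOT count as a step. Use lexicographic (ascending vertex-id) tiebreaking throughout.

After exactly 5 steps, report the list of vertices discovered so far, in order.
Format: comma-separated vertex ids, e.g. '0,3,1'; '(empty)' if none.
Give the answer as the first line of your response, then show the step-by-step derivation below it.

3,1,0,2,4

step 1: discover 3; path=3; order=3
step 2: discover 1; path=3>1; order=3,1
step 3: discover 0; path=3>1>0; order=3,1,0
step 4: discover 2; path=3>1>2; order=3,1,0,2
step 5: discover 4; path=3>1>2>4; order=3,1,0,2,4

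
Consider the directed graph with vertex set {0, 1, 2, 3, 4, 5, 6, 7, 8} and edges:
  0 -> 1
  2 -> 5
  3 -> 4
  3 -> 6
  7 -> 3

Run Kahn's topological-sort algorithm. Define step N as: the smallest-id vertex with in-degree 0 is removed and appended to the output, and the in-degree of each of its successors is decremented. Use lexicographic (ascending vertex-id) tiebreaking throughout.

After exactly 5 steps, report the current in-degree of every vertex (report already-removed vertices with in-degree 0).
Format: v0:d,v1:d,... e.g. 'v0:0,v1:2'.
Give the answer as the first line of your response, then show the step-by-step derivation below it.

v0:0,v1:0,v2:0,v3:0,v4:1,v5:0,v6:1,v7:0,v8:0

step 1: output 0; order=[0]; indeg=(0,0,0,1,1,1,1,0,0)
step 2: output 1; order=[0,1]; indeg=(0,0,0,1,1,1,1,0,0)
step 3: output 2; order=[0,1,2]; indeg=(0,0,0,1,1,0,1,0,0)
step 4: output 5; order=[0,1,2,5]; indeg=(0,0,0,1,1,0,1,0,0)
step 5: output 7; order=[0,1,2,5,7]; indeg=(0,0,0,0,1,0,1,0,0)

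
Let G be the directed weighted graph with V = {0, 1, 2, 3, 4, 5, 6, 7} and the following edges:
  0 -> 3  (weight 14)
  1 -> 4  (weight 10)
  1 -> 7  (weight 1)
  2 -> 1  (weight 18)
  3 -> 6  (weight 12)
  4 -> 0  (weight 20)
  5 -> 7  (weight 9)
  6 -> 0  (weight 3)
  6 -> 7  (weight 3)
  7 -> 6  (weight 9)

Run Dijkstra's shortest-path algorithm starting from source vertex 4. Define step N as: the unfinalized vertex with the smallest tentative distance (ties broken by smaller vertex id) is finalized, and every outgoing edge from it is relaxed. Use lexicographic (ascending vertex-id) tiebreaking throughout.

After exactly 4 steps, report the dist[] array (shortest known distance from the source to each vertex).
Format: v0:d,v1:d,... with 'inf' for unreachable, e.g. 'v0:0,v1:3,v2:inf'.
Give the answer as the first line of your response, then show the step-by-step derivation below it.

v0:20,v1:inf,v2:inf,v3:34,v4:0,v5:inf,v6:46,v7:49

step 1: dist = v0:20,v1:inf,v2:inf,v3:inf,v4:0,v5:inf,v6:inf,v7:inf
step 2: dist = v0:20,v1:inf,v2:inf,v3:34,v4:0,v5:inf,v6:inf,v7:inf
step 3: dist = v0:20,v1:inf,v2:inf,v3:34,v4:0,v5:inf,v6:46,v7:inf
step 4: dist = v0:20,v1:inf,v2:inf,v3:34,v4:0,v5:inf,v6:46,v7:49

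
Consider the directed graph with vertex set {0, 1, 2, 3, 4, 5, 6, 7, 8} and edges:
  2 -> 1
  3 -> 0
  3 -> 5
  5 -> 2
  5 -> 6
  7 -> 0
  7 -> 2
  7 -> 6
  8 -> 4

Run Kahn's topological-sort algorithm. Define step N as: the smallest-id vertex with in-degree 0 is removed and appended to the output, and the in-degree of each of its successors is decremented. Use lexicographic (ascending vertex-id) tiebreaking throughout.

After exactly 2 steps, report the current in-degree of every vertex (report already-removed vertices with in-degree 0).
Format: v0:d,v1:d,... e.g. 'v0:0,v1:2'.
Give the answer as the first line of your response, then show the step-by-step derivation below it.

v0:1,v1:1,v2:1,v3:0,v4:1,v5:0,v6:1,v7:0,v8:0

step 1: output 3; order=[3]; indeg=(1,1,2,0,1,0,2,0,0)
step 2: output 5; order=[3,5]; indeg=(1,1,1,0,1,0,1,0,0)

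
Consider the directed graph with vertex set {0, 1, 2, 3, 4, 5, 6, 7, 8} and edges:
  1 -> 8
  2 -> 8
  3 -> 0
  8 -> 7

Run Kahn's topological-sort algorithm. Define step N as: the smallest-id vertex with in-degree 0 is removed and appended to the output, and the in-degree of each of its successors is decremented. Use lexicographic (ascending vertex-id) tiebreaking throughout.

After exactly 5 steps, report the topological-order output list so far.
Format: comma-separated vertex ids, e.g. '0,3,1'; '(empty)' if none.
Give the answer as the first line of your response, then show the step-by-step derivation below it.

1,2,3,0,4

step 1: output 1; order=[1]; indeg=(1,0,0,0,0,0,0,1,1)
step 2: output 2; order=[1,2]; indeg=(1,0,0,0,0,0,0,1,0)
step 3: output 3; order=[1,2,3]; indeg=(0,0,0,0,0,0,0,1,0)
step 4: output 0; order=[1,2,3,0]; indeg=(0,0,0,0,0,0,0,1,0)
step 5: output 4; order=[1,2,3,0,4]; indeg=(0,0,0,0,0,0,0,1,0)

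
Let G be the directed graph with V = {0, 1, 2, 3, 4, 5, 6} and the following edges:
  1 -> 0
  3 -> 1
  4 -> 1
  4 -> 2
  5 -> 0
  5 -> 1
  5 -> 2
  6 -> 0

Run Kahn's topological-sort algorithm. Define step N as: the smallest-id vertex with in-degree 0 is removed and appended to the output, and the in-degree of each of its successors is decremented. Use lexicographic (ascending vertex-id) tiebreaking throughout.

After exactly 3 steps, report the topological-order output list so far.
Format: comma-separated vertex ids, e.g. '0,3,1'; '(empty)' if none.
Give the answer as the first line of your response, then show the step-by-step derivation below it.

3,4,5

step 1: output 3; order=[3]; indeg=(3,2,2,0,0,0,0)
step 2: output 4; order=[3,4]; indeg=(3,1,1,0,0,0,0)
step 3: output 5; order=[3,4,5]; indeg=(2,0,0,0,0,0,0)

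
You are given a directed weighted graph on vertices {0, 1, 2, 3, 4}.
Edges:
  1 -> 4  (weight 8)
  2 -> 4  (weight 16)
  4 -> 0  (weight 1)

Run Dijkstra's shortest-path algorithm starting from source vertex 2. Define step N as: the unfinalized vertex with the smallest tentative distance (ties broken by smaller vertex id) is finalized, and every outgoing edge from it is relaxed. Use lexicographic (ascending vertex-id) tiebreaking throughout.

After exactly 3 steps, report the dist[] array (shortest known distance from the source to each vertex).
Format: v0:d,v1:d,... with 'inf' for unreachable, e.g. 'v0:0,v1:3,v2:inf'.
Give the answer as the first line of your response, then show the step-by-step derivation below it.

v0:17,v1:inf,v2:0,v3:inf,v4:16

step 1: dist = v0:inf,v1:inf,v2:0,v3:inf,v4:16
step 2: dist = v0:17,v1:inf,v2:0,v3:inf,v4:16
step 3: dist = v0:17,v1:inf,v2:0,v3:inf,v4:16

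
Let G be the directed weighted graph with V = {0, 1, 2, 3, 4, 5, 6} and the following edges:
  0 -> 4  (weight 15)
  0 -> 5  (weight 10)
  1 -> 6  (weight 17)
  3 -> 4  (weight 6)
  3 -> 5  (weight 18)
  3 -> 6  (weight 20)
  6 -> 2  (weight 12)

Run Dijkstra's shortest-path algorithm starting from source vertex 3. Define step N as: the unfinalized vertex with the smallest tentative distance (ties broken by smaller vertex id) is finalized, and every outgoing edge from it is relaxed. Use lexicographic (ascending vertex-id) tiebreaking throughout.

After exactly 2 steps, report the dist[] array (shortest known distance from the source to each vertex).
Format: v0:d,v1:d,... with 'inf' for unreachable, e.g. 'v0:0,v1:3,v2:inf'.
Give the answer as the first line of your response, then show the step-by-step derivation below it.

v0:inf,v1:inf,v2:inf,v3:0,v4:6,v5:18,v6:20

step 1: dist = v0:inf,v1:inf,v2:inf,v3:0,v4:6,v5:18,v6:20
step 2: dist = v0:inf,v1:inf,v2:inf,v3:0,v4:6,v5:18,v6:20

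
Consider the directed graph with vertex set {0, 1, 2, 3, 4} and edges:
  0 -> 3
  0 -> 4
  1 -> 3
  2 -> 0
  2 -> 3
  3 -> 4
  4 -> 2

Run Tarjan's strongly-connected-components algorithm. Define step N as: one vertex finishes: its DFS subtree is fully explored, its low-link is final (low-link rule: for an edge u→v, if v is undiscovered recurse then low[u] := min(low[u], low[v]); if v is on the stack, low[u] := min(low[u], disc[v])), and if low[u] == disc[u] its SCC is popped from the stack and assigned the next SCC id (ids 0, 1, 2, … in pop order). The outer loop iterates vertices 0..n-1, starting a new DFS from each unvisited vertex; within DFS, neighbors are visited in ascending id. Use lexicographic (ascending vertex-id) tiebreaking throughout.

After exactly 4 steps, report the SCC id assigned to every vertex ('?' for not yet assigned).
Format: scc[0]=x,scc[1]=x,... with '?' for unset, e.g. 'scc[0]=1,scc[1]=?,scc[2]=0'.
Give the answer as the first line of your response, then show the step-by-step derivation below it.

scc[0]=0,scc[1]=?,scc[2]=0,scc[3]=0,scc[4]=0

step 1: low=(low[0]=0,low[1]=?,low[2]=0,low[3]=1,low[4]=2); scc=(scc[0]=?,scc[1]=?,scc[2]=?,scc[3]=?,scc[4]=?)
step 2: low=(low[0]=0,low[1]=?,low[2]=0,low[3]=1,low[4]=0); scc=(scc[0]=?,scc[1]=?,scc[2]=?,scc[3]=?,scc[4]=?)
step 3: low=(low[0]=0,low[1]=?,low[2]=0,low[3]=0,low[4]=0); scc=(scc[0]=?,scc[1]=?,scc[2]=?,scc[3]=?,scc[4]=?)
step 4: low=(low[0]=0,low[1]=?,low[2]=0,low[3]=0,low[4]=0); scc=(scc[0]=0,scc[1]=?,scc[2]=0,scc[3]=0,scc[4]=0)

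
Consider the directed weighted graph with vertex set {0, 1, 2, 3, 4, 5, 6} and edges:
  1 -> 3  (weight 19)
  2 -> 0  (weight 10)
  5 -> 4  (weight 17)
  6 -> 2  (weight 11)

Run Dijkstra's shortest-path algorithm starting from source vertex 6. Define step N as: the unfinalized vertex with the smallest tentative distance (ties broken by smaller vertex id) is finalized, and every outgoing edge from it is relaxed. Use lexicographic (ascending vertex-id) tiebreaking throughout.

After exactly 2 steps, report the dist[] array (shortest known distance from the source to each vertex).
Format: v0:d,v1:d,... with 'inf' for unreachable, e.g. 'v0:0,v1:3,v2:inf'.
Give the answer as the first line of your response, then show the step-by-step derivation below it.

v0:21,v1:inf,v2:11,v3:inf,v4:inf,v5:inf,v6:0

step 1: dist = v0:inf,v1:inf,v2:11,v3:inf,v4:inf,v5:inf,v6:0
step 2: dist = v0:21,v1:inf,v2:11,v3:inf,v4:inf,v5:inf,v6:0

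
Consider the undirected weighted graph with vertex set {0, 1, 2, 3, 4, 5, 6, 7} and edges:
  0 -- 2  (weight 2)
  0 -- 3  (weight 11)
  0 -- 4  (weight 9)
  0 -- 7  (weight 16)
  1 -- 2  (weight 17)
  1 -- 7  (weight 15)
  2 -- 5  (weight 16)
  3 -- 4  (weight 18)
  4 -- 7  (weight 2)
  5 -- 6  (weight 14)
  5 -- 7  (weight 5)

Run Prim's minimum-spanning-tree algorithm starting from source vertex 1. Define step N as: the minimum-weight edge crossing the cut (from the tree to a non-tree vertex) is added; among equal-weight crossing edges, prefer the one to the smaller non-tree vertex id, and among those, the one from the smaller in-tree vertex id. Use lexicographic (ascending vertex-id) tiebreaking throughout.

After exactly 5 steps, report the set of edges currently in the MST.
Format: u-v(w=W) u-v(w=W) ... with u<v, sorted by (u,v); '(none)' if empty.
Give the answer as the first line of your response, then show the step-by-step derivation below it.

0-2(w=2) 0-4(w=9) 1-7(w=15) 4-7(w=2) 5-7(w=5)

step 1: add edge 1-7 (w=15); MST = {1-7(w=15)}
step 2: add edge 4-7 (w=2); MST = {1-7(w=15) 4-7(w=2)}
step 3: add edge 5-7 (w=5); MST = {1-7(w=15) 4-7(w=2) 5-7(w=5)}
step 4: add edge 0-4 (w=9); MST = {0-4(w=9) 1-7(w=15) 4-7(w=2) 5-7(w=5)}
step 5: add edge 0-2 (w=2); MST = {0-2(w=2) 0-4(w=9) 1-7(w=15) 4-7(w=2) 5-7(w=5)}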